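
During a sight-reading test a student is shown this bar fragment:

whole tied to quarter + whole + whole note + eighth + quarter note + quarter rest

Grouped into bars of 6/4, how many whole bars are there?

2

One bar of 6/4 = 12 eighth notes.
Express everything in eighth notes: whole tied to quarter (whole + quarter) = 10; whole = 8; whole note = 8; eighth = 1; quarter note = 2; quarter rest = 2.
Adding: 10 + 8 + 8 + 1 + 2 + 2 = 31.
31 ÷ 12 = 2 complete bars with 7 left over.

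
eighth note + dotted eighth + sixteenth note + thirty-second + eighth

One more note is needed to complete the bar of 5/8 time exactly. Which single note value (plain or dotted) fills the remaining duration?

The bar of 5/8 = 20 thirty-second notes.
Convert each value to thirty-second notes: eighth note = 4; dotted eighth = 6; sixteenth note = 2; thirty-second = 1; eighth = 4.
Total: 4 + 6 + 2 + 1 + 4 = 17.
Remaining: 20 − 17 = 3 thirty-second notes, which is a dotted sixteenth note.

dotted sixteenth note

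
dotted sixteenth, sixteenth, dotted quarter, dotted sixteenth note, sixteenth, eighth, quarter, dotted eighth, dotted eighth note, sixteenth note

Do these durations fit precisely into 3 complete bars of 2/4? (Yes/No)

One bar of 2/4 = 16 thirty-second notes, so 3 bars = 48.
Express everything in thirty-second notes: dotted sixteenth = 3; sixteenth = 2; dotted quarter = 12; dotted sixteenth note = 3; sixteenth = 2; eighth = 4; quarter = 8; dotted eighth = 6; dotted eighth note = 6; sixteenth note = 2.
Altogether 3 + 2 + 12 + 3 + 2 + 4 + 8 + 6 + 6 + 2 = 48.
48 equals 48, so the answer is Yes.

Yes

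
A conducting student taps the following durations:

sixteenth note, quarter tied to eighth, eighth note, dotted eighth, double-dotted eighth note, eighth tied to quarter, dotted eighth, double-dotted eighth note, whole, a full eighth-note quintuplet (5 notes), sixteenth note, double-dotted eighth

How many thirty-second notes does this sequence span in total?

113

Working in thirty-second notes: sixteenth note = 2; quarter tied to eighth (quarter + eighth) = 12; eighth note = 4; dotted eighth = 6; double-dotted eighth note = 7; eighth tied to quarter (eighth + quarter) = 12; dotted eighth = 6; double-dotted eighth note = 7; whole = 32; a full eighth-note quintuplet (5 notes) (five quintuplet eighths span one half) = 16; sixteenth note = 2; double-dotted eighth = 7.
Total: 2 + 12 + 4 + 6 + 7 + 12 + 6 + 7 + 32 + 16 + 2 + 7 = 113 thirty-second notes.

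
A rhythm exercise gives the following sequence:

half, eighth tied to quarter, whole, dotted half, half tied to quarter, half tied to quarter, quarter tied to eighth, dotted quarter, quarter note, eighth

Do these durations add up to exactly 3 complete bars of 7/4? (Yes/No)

Yes

One bar of 7/4 = 14 eighth notes, so 3 bars = 42.
Express everything in eighth notes: half = 4; eighth tied to quarter (eighth + quarter) = 3; whole = 8; dotted half = 6; half tied to quarter (half + quarter) = 6; half tied to quarter (half + quarter) = 6; quarter tied to eighth (quarter + eighth) = 3; dotted quarter = 3; quarter note = 2; eighth = 1.
Total: 4 + 3 + 8 + 6 + 6 + 6 + 3 + 3 + 2 + 1 = 42.
42 equals 42, so the answer is Yes.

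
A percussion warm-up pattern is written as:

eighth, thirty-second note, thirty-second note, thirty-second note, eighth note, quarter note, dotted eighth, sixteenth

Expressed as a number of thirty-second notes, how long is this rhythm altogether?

Working in thirty-second notes: eighth = 4; thirty-second note = 1; thirty-second note = 1; thirty-second note = 1; eighth note = 4; quarter note = 8; dotted eighth = 6; sixteenth = 2.
Adding: 4 + 1 + 1 + 1 + 4 + 8 + 6 + 2 = 27 thirty-second notes.

27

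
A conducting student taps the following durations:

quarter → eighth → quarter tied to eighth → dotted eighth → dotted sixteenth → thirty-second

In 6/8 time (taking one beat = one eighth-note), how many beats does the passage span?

One eighth-note beat = 4 thirty-second notes.
In thirty-second notes: quarter = 8; eighth = 4; quarter tied to eighth (quarter + eighth) = 12; dotted eighth = 6; dotted sixteenth = 3; thirty-second = 1.
Sum: 8 + 4 + 12 + 6 + 3 + 1 = 34.
34 ÷ 4 = 8.5 beats.

8.5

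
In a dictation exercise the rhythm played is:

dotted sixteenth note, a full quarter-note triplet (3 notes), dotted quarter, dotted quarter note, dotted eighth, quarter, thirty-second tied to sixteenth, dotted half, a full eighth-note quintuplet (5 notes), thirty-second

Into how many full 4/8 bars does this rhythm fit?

One bar of 4/8 = 16 thirty-second notes.
Convert each value to thirty-second notes: dotted sixteenth note = 3; a full quarter-note triplet (3 notes) (three triplet quarters span one half) = 16; dotted quarter = 12; dotted quarter note = 12; dotted eighth = 6; quarter = 8; thirty-second tied to sixteenth (thirty-second + sixteenth) = 3; dotted half = 24; a full eighth-note quintuplet (5 notes) (five quintuplet eighths span one half) = 16; thirty-second = 1.
Altogether 3 + 16 + 12 + 12 + 6 + 8 + 3 + 24 + 16 + 1 = 101.
101 ÷ 16 = 6 complete bars with 5 left over.

6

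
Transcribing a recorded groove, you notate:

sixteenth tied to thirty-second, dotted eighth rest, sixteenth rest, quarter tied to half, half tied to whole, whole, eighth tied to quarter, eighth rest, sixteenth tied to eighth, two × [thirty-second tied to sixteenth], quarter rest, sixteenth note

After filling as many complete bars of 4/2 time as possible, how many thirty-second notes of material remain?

25

One bar of 4/2 = 64 thirty-second notes.
In thirty-second notes: sixteenth tied to thirty-second (sixteenth + thirty-second) = 3; dotted eighth rest = 6; sixteenth rest = 2; quarter tied to half (quarter + half) = 24; half tied to whole (half + whole) = 48; whole = 32; eighth tied to quarter (eighth + quarter) = 12; eighth rest = 4; sixteenth tied to eighth (sixteenth + eighth) = 6; thirty-second tied to sixteenth (thirty-second + sixteenth) = 3; thirty-second tied to sixteenth (thirty-second + sixteenth) = 3; quarter rest = 8; sixteenth note = 2.
Sum: 3 + 6 + 2 + 24 + 48 + 32 + 12 + 4 + 6 + 3 + 3 + 8 + 2 = 153.
153 ÷ 64 = 2 complete bars with 25 thirty-second notes remaining.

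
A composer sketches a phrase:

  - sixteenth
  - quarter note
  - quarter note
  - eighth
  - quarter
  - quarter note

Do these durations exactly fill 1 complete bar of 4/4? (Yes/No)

No

One bar of 4/4 = 16 sixteenth notes.
Each duration in sixteenth notes: sixteenth = 1; quarter note = 4; quarter note = 4; eighth = 2; quarter = 4; quarter note = 4.
Total: 1 + 4 + 4 + 2 + 4 + 4 = 19.
19 exceeds 16, so the answer is No.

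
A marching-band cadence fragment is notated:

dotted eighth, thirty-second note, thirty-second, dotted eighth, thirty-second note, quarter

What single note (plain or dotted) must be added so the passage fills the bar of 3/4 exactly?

thirty-second note

The bar of 3/4 = 24 thirty-second notes.
Working in thirty-second notes: dotted eighth = 6; thirty-second note = 1; thirty-second = 1; dotted eighth = 6; thirty-second note = 1; quarter = 8.
Altogether 6 + 1 + 1 + 6 + 1 + 8 = 23.
Remaining: 24 − 23 = 1 thirty-second note, which is a thirty-second note.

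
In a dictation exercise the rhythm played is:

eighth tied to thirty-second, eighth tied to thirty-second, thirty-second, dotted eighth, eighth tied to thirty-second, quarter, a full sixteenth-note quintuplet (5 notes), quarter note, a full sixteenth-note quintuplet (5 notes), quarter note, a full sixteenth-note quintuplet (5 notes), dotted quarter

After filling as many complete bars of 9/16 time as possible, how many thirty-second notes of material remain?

10

One bar of 9/16 = 18 thirty-second notes.
Working in thirty-second notes: eighth tied to thirty-second (eighth + thirty-second) = 5; eighth tied to thirty-second (eighth + thirty-second) = 5; thirty-second = 1; dotted eighth = 6; eighth tied to thirty-second (eighth + thirty-second) = 5; quarter = 8; a full sixteenth-note quintuplet (5 notes) (five quintuplet sixteenths span one quarter) = 8; quarter note = 8; a full sixteenth-note quintuplet (5 notes) (five quintuplet sixteenths span one quarter) = 8; quarter note = 8; a full sixteenth-note quintuplet (5 notes) (five quintuplet sixteenths span one quarter) = 8; dotted quarter = 12.
Altogether 5 + 5 + 1 + 6 + 5 + 8 + 8 + 8 + 8 + 8 + 8 + 12 = 82.
82 ÷ 18 = 4 complete bars with 10 thirty-second notes remaining.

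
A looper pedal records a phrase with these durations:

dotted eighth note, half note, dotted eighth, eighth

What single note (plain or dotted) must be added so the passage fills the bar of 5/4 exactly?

The bar of 5/4 = 20 sixteenth notes.
Each duration in sixteenth notes: dotted eighth note = 3; half note = 8; dotted eighth = 3; eighth = 2.
Altogether 3 + 8 + 3 + 2 = 16.
Remaining: 20 − 16 = 4 sixteenth notes, which is a quarter note.

quarter note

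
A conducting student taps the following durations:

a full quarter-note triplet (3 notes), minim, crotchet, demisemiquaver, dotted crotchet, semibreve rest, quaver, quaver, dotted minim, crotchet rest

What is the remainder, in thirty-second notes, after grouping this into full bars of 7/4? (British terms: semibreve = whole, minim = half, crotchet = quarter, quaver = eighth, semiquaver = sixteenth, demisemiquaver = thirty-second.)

13

One bar of 7/4 = 56 thirty-second notes.
Working in thirty-second notes: a full quarter-note triplet (3 notes) (three triplet quarters span one half) = 16; minim = 16; crotchet = 8; demisemiquaver = 1; dotted crotchet = 12; semibreve rest = 32; quaver = 4; quaver = 4; dotted minim = 24; crotchet rest = 8.
Sum: 16 + 16 + 8 + 1 + 12 + 32 + 4 + 4 + 24 + 8 = 125.
125 ÷ 56 = 2 complete bars with 13 thirty-second notes remaining.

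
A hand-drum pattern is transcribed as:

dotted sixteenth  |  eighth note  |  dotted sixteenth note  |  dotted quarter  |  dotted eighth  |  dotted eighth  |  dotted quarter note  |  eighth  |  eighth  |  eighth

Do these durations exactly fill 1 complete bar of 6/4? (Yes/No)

One bar of 6/4 = 48 thirty-second notes.
Express everything in thirty-second notes: dotted sixteenth = 3; eighth note = 4; dotted sixteenth note = 3; dotted quarter = 12; dotted eighth = 6; dotted eighth = 6; dotted quarter note = 12; eighth = 4; eighth = 4; eighth = 4.
Sum: 3 + 4 + 3 + 12 + 6 + 6 + 12 + 4 + 4 + 4 = 58.
58 exceeds 48, so the answer is No.

No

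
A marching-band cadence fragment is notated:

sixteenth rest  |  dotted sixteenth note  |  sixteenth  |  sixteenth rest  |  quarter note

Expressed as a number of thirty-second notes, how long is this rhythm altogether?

Convert each value to thirty-second notes: sixteenth rest = 2; dotted sixteenth note = 3; sixteenth = 2; sixteenth rest = 2; quarter note = 8.
Adding: 2 + 3 + 2 + 2 + 8 = 17 thirty-second notes.

17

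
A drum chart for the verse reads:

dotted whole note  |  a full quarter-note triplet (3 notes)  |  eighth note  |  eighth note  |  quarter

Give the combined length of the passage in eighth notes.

Convert each value to eighth notes: dotted whole note = 12; a full quarter-note triplet (3 notes) (three triplet quarters span one half) = 4; eighth note = 1; eighth note = 1; quarter = 2.
Sum: 12 + 4 + 1 + 1 + 2 = 20 eighth notes.

20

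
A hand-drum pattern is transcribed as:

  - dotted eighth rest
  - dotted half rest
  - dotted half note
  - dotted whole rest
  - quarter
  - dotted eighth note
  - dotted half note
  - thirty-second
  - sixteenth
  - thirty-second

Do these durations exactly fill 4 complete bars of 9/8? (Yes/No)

One bar of 9/8 = 36 thirty-second notes, so 4 bars = 144.
Convert each value to thirty-second notes: dotted eighth rest = 6; dotted half rest = 24; dotted half note = 24; dotted whole rest = 48; quarter = 8; dotted eighth note = 6; dotted half note = 24; thirty-second = 1; sixteenth = 2; thirty-second = 1.
Adding: 6 + 24 + 24 + 48 + 8 + 6 + 24 + 1 + 2 + 1 = 144.
144 equals 144, so the answer is Yes.

Yes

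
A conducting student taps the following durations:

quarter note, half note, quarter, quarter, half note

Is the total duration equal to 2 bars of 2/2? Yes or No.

One bar of 2/2 = 4 quarter notes, so 2 bars = 8.
Working in quarter notes: quarter note = 1; half note = 2; quarter = 1; quarter = 1; half note = 2.
Altogether 1 + 2 + 1 + 1 + 2 = 7.
7 falls short of 8, so the answer is No.

No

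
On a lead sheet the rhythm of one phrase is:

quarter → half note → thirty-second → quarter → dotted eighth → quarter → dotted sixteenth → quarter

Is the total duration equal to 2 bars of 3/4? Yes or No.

One bar of 3/4 = 24 thirty-second notes, so 2 bars = 48.
Express everything in thirty-second notes: quarter = 8; half note = 16; thirty-second = 1; quarter = 8; dotted eighth = 6; quarter = 8; dotted sixteenth = 3; quarter = 8.
Sum: 8 + 16 + 1 + 8 + 6 + 8 + 3 + 8 = 58.
58 exceeds 48, so the answer is No.

No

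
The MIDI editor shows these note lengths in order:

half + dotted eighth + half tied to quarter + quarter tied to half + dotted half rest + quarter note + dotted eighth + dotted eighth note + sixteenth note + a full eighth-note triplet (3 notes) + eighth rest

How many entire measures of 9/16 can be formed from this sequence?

One bar of 9/16 = 9 sixteenth notes.
In sixteenth notes: half = 8; dotted eighth = 3; half tied to quarter (half + quarter) = 12; quarter tied to half (quarter + half) = 12; dotted half rest = 12; quarter note = 4; dotted eighth = 3; dotted eighth note = 3; sixteenth note = 1; a full eighth-note triplet (3 notes) (three triplet eighths span one quarter) = 4; eighth rest = 2.
Altogether 8 + 3 + 12 + 12 + 12 + 4 + 3 + 3 + 1 + 4 + 2 = 64.
64 ÷ 9 = 7 complete bars with 1 left over.

7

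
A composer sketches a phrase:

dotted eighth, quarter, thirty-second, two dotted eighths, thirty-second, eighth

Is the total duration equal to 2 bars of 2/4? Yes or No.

Yes

One bar of 2/4 = 16 thirty-second notes, so 2 bars = 32.
Working in thirty-second notes: dotted eighth = 6; quarter = 8; thirty-second = 1; dotted eighth = 6; dotted eighth = 6; thirty-second = 1; eighth = 4.
Altogether 6 + 8 + 1 + 6 + 6 + 1 + 4 = 32.
32 equals 32, so the answer is Yes.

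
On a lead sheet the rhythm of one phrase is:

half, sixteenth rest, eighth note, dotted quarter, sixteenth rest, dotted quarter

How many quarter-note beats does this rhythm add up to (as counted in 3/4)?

One quarter-note beat = 4 sixteenth notes.
Each duration in sixteenth notes: half = 8; sixteenth rest = 1; eighth note = 2; dotted quarter = 6; sixteenth rest = 1; dotted quarter = 6.
Total: 8 + 1 + 2 + 6 + 1 + 6 = 24.
24 ÷ 4 = 6 beats.

6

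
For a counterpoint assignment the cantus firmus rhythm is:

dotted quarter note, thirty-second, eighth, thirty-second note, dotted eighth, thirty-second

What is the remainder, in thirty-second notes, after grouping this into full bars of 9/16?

One bar of 9/16 = 18 thirty-second notes.
Working in thirty-second notes: dotted quarter note = 12; thirty-second = 1; eighth = 4; thirty-second note = 1; dotted eighth = 6; thirty-second = 1.
Altogether 12 + 1 + 4 + 1 + 6 + 1 = 25.
25 ÷ 18 = 1 complete bar with 7 thirty-second notes remaining.

7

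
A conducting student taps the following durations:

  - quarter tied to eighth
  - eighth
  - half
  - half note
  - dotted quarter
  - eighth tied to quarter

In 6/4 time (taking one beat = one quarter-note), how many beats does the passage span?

9

One quarter-note beat = 2 eighth notes.
In eighth notes: quarter tied to eighth (quarter + eighth) = 3; eighth = 1; half = 4; half note = 4; dotted quarter = 3; eighth tied to quarter (eighth + quarter) = 3.
Total: 3 + 1 + 4 + 4 + 3 + 3 = 18.
18 ÷ 2 = 9 beats.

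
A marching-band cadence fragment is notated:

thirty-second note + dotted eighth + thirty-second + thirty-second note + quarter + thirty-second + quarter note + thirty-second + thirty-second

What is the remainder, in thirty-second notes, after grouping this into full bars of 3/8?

4

One bar of 3/8 = 12 thirty-second notes.
In thirty-second notes: thirty-second note = 1; dotted eighth = 6; thirty-second = 1; thirty-second note = 1; quarter = 8; thirty-second = 1; quarter note = 8; thirty-second = 1; thirty-second = 1.
Altogether 1 + 6 + 1 + 1 + 8 + 1 + 8 + 1 + 1 = 28.
28 ÷ 12 = 2 complete bars with 4 thirty-second notes remaining.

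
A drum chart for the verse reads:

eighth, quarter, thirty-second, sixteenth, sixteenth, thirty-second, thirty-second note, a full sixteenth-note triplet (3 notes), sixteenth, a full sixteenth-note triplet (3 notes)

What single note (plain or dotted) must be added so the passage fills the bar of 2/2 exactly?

The bar of 2/2 = 32 thirty-second notes.
Convert each value to thirty-second notes: eighth = 4; quarter = 8; thirty-second = 1; sixteenth = 2; sixteenth = 2; thirty-second = 1; thirty-second note = 1; a full sixteenth-note triplet (3 notes) (three triplet sixteenths span one eighth) = 4; sixteenth = 2; a full sixteenth-note triplet (3 notes) (three triplet sixteenths span one eighth) = 4.
Adding: 4 + 8 + 1 + 2 + 2 + 1 + 1 + 4 + 2 + 4 = 29.
Remaining: 32 − 29 = 3 thirty-second notes, which is a dotted sixteenth note.

dotted sixteenth note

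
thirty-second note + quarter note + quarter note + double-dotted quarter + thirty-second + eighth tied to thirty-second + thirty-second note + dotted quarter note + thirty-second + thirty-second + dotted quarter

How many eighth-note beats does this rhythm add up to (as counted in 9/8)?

16

One eighth-note beat = 4 thirty-second notes.
In thirty-second notes: thirty-second note = 1; quarter note = 8; quarter note = 8; double-dotted quarter = 14; thirty-second = 1; eighth tied to thirty-second (eighth + thirty-second) = 5; thirty-second note = 1; dotted quarter note = 12; thirty-second = 1; thirty-second = 1; dotted quarter = 12.
Total: 1 + 8 + 8 + 14 + 1 + 5 + 1 + 12 + 1 + 1 + 12 = 64.
64 ÷ 4 = 16 beats.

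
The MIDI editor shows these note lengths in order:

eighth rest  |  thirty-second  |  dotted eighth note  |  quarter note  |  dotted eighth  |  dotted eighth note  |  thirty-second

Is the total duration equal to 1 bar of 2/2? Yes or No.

Yes

One bar of 2/2 = 32 thirty-second notes.
Convert each value to thirty-second notes: eighth rest = 4; thirty-second = 1; dotted eighth note = 6; quarter note = 8; dotted eighth = 6; dotted eighth note = 6; thirty-second = 1.
Adding: 4 + 1 + 6 + 8 + 6 + 6 + 1 = 32.
32 equals 32, so the answer is Yes.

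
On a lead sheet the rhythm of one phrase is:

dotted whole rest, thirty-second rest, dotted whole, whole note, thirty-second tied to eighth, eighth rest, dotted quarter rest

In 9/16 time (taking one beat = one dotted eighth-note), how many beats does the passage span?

25

One dotted eighth-note beat = 6 thirty-second notes.
Convert each value to thirty-second notes: dotted whole rest = 48; thirty-second rest = 1; dotted whole = 48; whole note = 32; thirty-second tied to eighth (thirty-second + eighth) = 5; eighth rest = 4; dotted quarter rest = 12.
Adding: 48 + 1 + 48 + 32 + 5 + 4 + 12 = 150.
150 ÷ 6 = 25 beats.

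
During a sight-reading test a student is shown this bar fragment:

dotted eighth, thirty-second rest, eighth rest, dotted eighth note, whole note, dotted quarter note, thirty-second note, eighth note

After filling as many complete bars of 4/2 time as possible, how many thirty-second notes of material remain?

One bar of 4/2 = 64 thirty-second notes.
Working in thirty-second notes: dotted eighth = 6; thirty-second rest = 1; eighth rest = 4; dotted eighth note = 6; whole note = 32; dotted quarter note = 12; thirty-second note = 1; eighth note = 4.
Altogether 6 + 1 + 4 + 6 + 32 + 12 + 1 + 4 = 66.
66 ÷ 64 = 1 complete bar with 2 thirty-second notes remaining.

2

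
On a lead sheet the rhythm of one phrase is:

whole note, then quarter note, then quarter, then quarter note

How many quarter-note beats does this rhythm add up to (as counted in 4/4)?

One quarter-note beat = 2 eighth notes.
Working in eighth notes: whole note = 8; quarter note = 2; quarter = 2; quarter note = 2.
Total: 8 + 2 + 2 + 2 = 14.
14 ÷ 2 = 7 beats.

7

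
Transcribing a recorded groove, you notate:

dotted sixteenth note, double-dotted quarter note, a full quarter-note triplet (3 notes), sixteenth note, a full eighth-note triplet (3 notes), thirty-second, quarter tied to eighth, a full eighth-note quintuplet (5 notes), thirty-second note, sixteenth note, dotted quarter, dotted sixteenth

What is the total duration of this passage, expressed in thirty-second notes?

90

In thirty-second notes: dotted sixteenth note = 3; double-dotted quarter note = 14; a full quarter-note triplet (3 notes) (three triplet quarters span one half) = 16; sixteenth note = 2; a full eighth-note triplet (3 notes) (three triplet eighths span one quarter) = 8; thirty-second = 1; quarter tied to eighth (quarter + eighth) = 12; a full eighth-note quintuplet (5 notes) (five quintuplet eighths span one half) = 16; thirty-second note = 1; sixteenth note = 2; dotted quarter = 12; dotted sixteenth = 3.
Altogether 3 + 14 + 16 + 2 + 8 + 1 + 12 + 16 + 1 + 2 + 12 + 3 = 90 thirty-second notes.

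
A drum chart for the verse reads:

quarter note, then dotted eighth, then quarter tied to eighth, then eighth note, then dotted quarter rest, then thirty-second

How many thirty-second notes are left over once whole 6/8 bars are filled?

19

One bar of 6/8 = 24 thirty-second notes.
Express everything in thirty-second notes: quarter note = 8; dotted eighth = 6; quarter tied to eighth (quarter + eighth) = 12; eighth note = 4; dotted quarter rest = 12; thirty-second = 1.
Adding: 8 + 6 + 12 + 4 + 12 + 1 = 43.
43 ÷ 24 = 1 complete bar with 19 thirty-second notes remaining.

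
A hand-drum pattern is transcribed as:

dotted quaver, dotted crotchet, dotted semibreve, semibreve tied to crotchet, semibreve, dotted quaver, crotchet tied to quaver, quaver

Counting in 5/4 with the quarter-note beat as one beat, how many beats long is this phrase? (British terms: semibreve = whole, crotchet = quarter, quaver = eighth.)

One quarter-note beat = 4 sixteenth notes.
In sixteenth notes: dotted quaver = 3; dotted crotchet = 6; dotted semibreve = 24; semibreve tied to crotchet (semibreve + crotchet) = 20; semibreve = 16; dotted quaver = 3; crotchet tied to quaver (crotchet + quaver) = 6; quaver = 2.
Sum: 3 + 6 + 24 + 20 + 16 + 3 + 6 + 2 = 80.
80 ÷ 4 = 20 beats.

20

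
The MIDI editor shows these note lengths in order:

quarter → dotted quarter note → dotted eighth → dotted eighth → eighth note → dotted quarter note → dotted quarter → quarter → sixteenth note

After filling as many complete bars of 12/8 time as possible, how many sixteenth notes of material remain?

One bar of 12/8 = 24 sixteenth notes.
In sixteenth notes: quarter = 4; dotted quarter note = 6; dotted eighth = 3; dotted eighth = 3; eighth note = 2; dotted quarter note = 6; dotted quarter = 6; quarter = 4; sixteenth note = 1.
Altogether 4 + 6 + 3 + 3 + 2 + 6 + 6 + 4 + 1 = 35.
35 ÷ 24 = 1 complete bar with 11 sixteenth notes remaining.

11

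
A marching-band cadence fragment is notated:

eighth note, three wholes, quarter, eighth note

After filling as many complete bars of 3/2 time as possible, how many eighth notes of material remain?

4

One bar of 3/2 = 12 eighth notes.
Convert each value to eighth notes: eighth note = 1; whole = 8; whole = 8; whole = 8; quarter = 2; eighth note = 1.
Altogether 1 + 8 + 8 + 8 + 2 + 1 = 28.
28 ÷ 12 = 2 complete bars with 4 eighth notes remaining.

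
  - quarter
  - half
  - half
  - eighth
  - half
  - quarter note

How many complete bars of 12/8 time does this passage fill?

1

One bar of 12/8 = 12 eighth notes.
Working in eighth notes: quarter = 2; half = 4; half = 4; eighth = 1; half = 4; quarter note = 2.
Altogether 2 + 4 + 4 + 1 + 4 + 2 = 17.
17 ÷ 12 = 1 complete bar with 5 left over.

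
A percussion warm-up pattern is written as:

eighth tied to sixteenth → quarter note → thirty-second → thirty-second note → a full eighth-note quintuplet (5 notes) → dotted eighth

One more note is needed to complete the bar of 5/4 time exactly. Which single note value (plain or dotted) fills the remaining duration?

sixteenth note

The bar of 5/4 = 40 thirty-second notes.
Convert each value to thirty-second notes: eighth tied to sixteenth (eighth + sixteenth) = 6; quarter note = 8; thirty-second = 1; thirty-second note = 1; a full eighth-note quintuplet (5 notes) (five quintuplet eighths span one half) = 16; dotted eighth = 6.
Total: 6 + 8 + 1 + 1 + 16 + 6 = 38.
Remaining: 40 − 38 = 2 thirty-second notes, which is a sixteenth note.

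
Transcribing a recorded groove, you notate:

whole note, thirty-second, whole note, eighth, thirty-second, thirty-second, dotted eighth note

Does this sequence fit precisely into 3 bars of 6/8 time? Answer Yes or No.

No

One bar of 6/8 = 24 thirty-second notes, so 3 bars = 72.
Each duration in thirty-second notes: whole note = 32; thirty-second = 1; whole note = 32; eighth = 4; thirty-second = 1; thirty-second = 1; dotted eighth note = 6.
Altogether 32 + 1 + 32 + 4 + 1 + 1 + 6 = 77.
77 exceeds 72, so the answer is No.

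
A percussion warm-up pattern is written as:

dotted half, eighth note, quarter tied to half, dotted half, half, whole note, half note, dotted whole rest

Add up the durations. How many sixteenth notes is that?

Working in sixteenth notes: dotted half = 12; eighth note = 2; quarter tied to half (quarter + half) = 12; dotted half = 12; half = 8; whole note = 16; half note = 8; dotted whole rest = 24.
Sum: 12 + 2 + 12 + 12 + 8 + 16 + 8 + 24 = 94 sixteenth notes.

94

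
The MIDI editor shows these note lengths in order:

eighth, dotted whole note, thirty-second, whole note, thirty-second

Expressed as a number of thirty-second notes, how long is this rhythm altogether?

Working in thirty-second notes: eighth = 4; dotted whole note = 48; thirty-second = 1; whole note = 32; thirty-second = 1.
Sum: 4 + 48 + 1 + 32 + 1 = 86 thirty-second notes.

86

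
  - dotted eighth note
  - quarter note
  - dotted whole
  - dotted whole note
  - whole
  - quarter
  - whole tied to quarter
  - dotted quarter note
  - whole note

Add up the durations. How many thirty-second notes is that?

Working in thirty-second notes: dotted eighth note = 6; quarter note = 8; dotted whole = 48; dotted whole note = 48; whole = 32; quarter = 8; whole tied to quarter (whole + quarter) = 40; dotted quarter note = 12; whole note = 32.
Sum: 6 + 8 + 48 + 48 + 32 + 8 + 40 + 12 + 32 = 234 thirty-second notes.

234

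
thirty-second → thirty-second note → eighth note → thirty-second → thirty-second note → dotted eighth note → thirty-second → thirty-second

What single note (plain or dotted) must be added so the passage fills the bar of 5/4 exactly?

dotted half note

The bar of 5/4 = 40 thirty-second notes.
Working in thirty-second notes: thirty-second = 1; thirty-second note = 1; eighth note = 4; thirty-second = 1; thirty-second note = 1; dotted eighth note = 6; thirty-second = 1; thirty-second = 1.
Sum: 1 + 1 + 4 + 1 + 1 + 6 + 1 + 1 = 16.
Remaining: 40 − 16 = 24 thirty-second notes, which is a dotted half note.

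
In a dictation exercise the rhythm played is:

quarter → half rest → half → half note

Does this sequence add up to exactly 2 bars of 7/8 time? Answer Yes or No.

Yes

One bar of 7/8 = 7 eighth notes, so 2 bars = 14.
Working in eighth notes: quarter = 2; half rest = 4; half = 4; half note = 4.
Adding: 2 + 4 + 4 + 4 = 14.
14 equals 14, so the answer is Yes.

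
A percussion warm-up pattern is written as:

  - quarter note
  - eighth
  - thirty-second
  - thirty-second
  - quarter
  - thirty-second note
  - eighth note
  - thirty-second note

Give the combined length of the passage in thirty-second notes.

28

Convert each value to thirty-second notes: quarter note = 8; eighth = 4; thirty-second = 1; thirty-second = 1; quarter = 8; thirty-second note = 1; eighth note = 4; thirty-second note = 1.
Sum: 8 + 4 + 1 + 1 + 8 + 1 + 4 + 1 = 28 thirty-second notes.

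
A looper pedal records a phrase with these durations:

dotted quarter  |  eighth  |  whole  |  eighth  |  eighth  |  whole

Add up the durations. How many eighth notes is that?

Each duration in eighth notes: dotted quarter = 3; eighth = 1; whole = 8; eighth = 1; eighth = 1; whole = 8.
Total: 3 + 1 + 8 + 1 + 1 + 8 = 22 eighth notes.

22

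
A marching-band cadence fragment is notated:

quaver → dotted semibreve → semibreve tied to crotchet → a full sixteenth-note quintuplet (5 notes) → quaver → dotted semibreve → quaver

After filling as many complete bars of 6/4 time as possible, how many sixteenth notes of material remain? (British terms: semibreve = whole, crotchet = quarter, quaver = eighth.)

One bar of 6/4 = 12 eighth notes.
Express everything in eighth notes: quaver = 1; dotted semibreve = 12; semibreve tied to crotchet (semibreve + crotchet) = 10; a full sixteenth-note quintuplet (5 notes) (five quintuplet sixteenths span one quarter) = 2; quaver = 1; dotted semibreve = 12; quaver = 1.
Sum: 1 + 12 + 10 + 2 + 1 + 12 + 1 = 39.
39 ÷ 12 = 3 complete bars with 3 eighth notes remaining = 6 sixteenth notes.

6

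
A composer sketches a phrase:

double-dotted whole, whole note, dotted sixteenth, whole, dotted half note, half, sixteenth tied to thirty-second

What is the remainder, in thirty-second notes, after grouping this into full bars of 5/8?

6

One bar of 5/8 = 20 thirty-second notes.
Convert each value to thirty-second notes: double-dotted whole = 56; whole note = 32; dotted sixteenth = 3; whole = 32; dotted half note = 24; half = 16; sixteenth tied to thirty-second (sixteenth + thirty-second) = 3.
Sum: 56 + 32 + 3 + 32 + 24 + 16 + 3 = 166.
166 ÷ 20 = 8 complete bars with 6 thirty-second notes remaining.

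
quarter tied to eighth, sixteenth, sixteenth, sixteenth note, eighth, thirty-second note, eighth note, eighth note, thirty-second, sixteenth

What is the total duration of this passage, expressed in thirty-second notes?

34

Working in thirty-second notes: quarter tied to eighth (quarter + eighth) = 12; sixteenth = 2; sixteenth = 2; sixteenth note = 2; eighth = 4; thirty-second note = 1; eighth note = 4; eighth note = 4; thirty-second = 1; sixteenth = 2.
Altogether 12 + 2 + 2 + 2 + 4 + 1 + 4 + 4 + 1 + 2 = 34 thirty-second notes.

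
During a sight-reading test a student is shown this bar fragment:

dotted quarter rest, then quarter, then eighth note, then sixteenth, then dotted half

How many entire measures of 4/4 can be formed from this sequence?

One bar of 4/4 = 16 sixteenth notes.
Express everything in sixteenth notes: dotted quarter rest = 6; quarter = 4; eighth note = 2; sixteenth = 1; dotted half = 12.
Altogether 6 + 4 + 2 + 1 + 12 = 25.
25 ÷ 16 = 1 complete bar with 9 left over.

1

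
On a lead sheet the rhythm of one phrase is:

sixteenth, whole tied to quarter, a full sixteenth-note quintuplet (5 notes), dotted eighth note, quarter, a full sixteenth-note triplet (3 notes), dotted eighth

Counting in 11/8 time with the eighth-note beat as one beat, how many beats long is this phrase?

18.5

One eighth-note beat = 2 sixteenth notes.
In sixteenth notes: sixteenth = 1; whole tied to quarter (whole + quarter) = 20; a full sixteenth-note quintuplet (5 notes) (five quintuplet sixteenths span one quarter) = 4; dotted eighth note = 3; quarter = 4; a full sixteenth-note triplet (3 notes) (three triplet sixteenths span one eighth) = 2; dotted eighth = 3.
Sum: 1 + 20 + 4 + 3 + 4 + 2 + 3 = 37.
37 ÷ 2 = 18.5 beats.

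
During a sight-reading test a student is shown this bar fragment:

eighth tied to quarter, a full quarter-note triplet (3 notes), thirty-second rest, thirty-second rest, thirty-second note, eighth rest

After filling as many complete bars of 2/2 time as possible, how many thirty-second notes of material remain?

3

One bar of 2/2 = 32 thirty-second notes.
In thirty-second notes: eighth tied to quarter (eighth + quarter) = 12; a full quarter-note triplet (3 notes) (three triplet quarters span one half) = 16; thirty-second rest = 1; thirty-second rest = 1; thirty-second note = 1; eighth rest = 4.
Total: 12 + 16 + 1 + 1 + 1 + 4 = 35.
35 ÷ 32 = 1 complete bar with 3 thirty-second notes remaining.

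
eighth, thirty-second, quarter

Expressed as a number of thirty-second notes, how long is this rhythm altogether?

Working in thirty-second notes: eighth = 4; thirty-second = 1; quarter = 8.
Adding: 4 + 1 + 8 = 13 thirty-second notes.

13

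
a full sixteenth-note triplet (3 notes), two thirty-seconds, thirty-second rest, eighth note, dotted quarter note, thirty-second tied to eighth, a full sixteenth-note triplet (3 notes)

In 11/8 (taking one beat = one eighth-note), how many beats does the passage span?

One eighth-note beat = 4 thirty-second notes.
Each duration in thirty-second notes: a full sixteenth-note triplet (3 notes) (three triplet sixteenths span one eighth) = 4; thirty-second = 1; thirty-second = 1; thirty-second rest = 1; eighth note = 4; dotted quarter note = 12; thirty-second tied to eighth (thirty-second + eighth) = 5; a full sixteenth-note triplet (3 notes) (three triplet sixteenths span one eighth) = 4.
Adding: 4 + 1 + 1 + 1 + 4 + 12 + 5 + 4 = 32.
32 ÷ 4 = 8 beats.

8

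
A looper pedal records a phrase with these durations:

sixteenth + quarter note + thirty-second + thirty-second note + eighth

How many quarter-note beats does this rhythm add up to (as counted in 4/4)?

One quarter-note beat = 8 thirty-second notes.
In thirty-second notes: sixteenth = 2; quarter note = 8; thirty-second = 1; thirty-second note = 1; eighth = 4.
Sum: 2 + 8 + 1 + 1 + 4 = 16.
16 ÷ 8 = 2 beats.

2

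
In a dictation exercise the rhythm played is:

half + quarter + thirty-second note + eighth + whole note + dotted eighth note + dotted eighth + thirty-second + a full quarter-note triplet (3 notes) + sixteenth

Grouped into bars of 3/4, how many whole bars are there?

3

One bar of 3/4 = 24 thirty-second notes.
Convert each value to thirty-second notes: half = 16; quarter = 8; thirty-second note = 1; eighth = 4; whole note = 32; dotted eighth note = 6; dotted eighth = 6; thirty-second = 1; a full quarter-note triplet (3 notes) (three triplet quarters span one half) = 16; sixteenth = 2.
Adding: 16 + 8 + 1 + 4 + 32 + 6 + 6 + 1 + 16 + 2 = 92.
92 ÷ 24 = 3 complete bars with 20 left over.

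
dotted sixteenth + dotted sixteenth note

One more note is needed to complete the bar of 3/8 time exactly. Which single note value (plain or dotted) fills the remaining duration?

dotted eighth note

The bar of 3/8 = 12 thirty-second notes.
Convert each value to thirty-second notes: dotted sixteenth = 3; dotted sixteenth note = 3.
Total: 3 + 3 = 6.
Remaining: 12 − 6 = 6 thirty-second notes, which is a dotted eighth note.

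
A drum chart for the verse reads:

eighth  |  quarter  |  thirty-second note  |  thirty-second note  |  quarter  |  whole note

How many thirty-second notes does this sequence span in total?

54

Working in thirty-second notes: eighth = 4; quarter = 8; thirty-second note = 1; thirty-second note = 1; quarter = 8; whole note = 32.
Adding: 4 + 8 + 1 + 1 + 8 + 32 = 54 thirty-second notes.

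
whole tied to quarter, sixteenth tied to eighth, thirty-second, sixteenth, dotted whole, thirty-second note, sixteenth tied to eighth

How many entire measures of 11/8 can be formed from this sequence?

2

One bar of 11/8 = 44 thirty-second notes.
Each duration in thirty-second notes: whole tied to quarter (whole + quarter) = 40; sixteenth tied to eighth (sixteenth + eighth) = 6; thirty-second = 1; sixteenth = 2; dotted whole = 48; thirty-second note = 1; sixteenth tied to eighth (sixteenth + eighth) = 6.
Adding: 40 + 6 + 1 + 2 + 48 + 1 + 6 = 104.
104 ÷ 44 = 2 complete bars with 16 left over.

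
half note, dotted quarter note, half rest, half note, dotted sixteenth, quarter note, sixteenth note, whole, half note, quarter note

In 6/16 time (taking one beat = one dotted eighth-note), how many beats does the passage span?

One dotted eighth-note beat = 6 thirty-second notes.
Working in thirty-second notes: half note = 16; dotted quarter note = 12; half rest = 16; half note = 16; dotted sixteenth = 3; quarter note = 8; sixteenth note = 2; whole = 32; half note = 16; quarter note = 8.
Total: 16 + 12 + 16 + 16 + 3 + 8 + 2 + 32 + 16 + 8 = 129.
129 ÷ 6 = 21.5 beats.

21.5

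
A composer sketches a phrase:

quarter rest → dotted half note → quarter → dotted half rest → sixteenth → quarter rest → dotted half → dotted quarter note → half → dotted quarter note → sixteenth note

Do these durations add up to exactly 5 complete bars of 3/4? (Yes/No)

No

One bar of 3/4 = 12 sixteenth notes, so 5 bars = 60.
Working in sixteenth notes: quarter rest = 4; dotted half note = 12; quarter = 4; dotted half rest = 12; sixteenth = 1; quarter rest = 4; dotted half = 12; dotted quarter note = 6; half = 8; dotted quarter note = 6; sixteenth note = 1.
Sum: 4 + 12 + 4 + 12 + 1 + 4 + 12 + 6 + 8 + 6 + 1 = 70.
70 exceeds 60, so the answer is No.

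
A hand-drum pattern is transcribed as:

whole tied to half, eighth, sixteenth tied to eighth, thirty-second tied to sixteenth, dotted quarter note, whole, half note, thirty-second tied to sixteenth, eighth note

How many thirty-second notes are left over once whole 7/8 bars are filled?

16

One bar of 7/8 = 28 thirty-second notes.
Convert each value to thirty-second notes: whole tied to half (whole + half) = 48; eighth = 4; sixteenth tied to eighth (sixteenth + eighth) = 6; thirty-second tied to sixteenth (thirty-second + sixteenth) = 3; dotted quarter note = 12; whole = 32; half note = 16; thirty-second tied to sixteenth (thirty-second + sixteenth) = 3; eighth note = 4.
Altogether 48 + 4 + 6 + 3 + 12 + 32 + 16 + 3 + 4 = 128.
128 ÷ 28 = 4 complete bars with 16 thirty-second notes remaining.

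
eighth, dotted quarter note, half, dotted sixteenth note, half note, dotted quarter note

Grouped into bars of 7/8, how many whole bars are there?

One bar of 7/8 = 28 thirty-second notes.
Each duration in thirty-second notes: eighth = 4; dotted quarter note = 12; half = 16; dotted sixteenth note = 3; half note = 16; dotted quarter note = 12.
Adding: 4 + 12 + 16 + 3 + 16 + 12 = 63.
63 ÷ 28 = 2 complete bars with 7 left over.

2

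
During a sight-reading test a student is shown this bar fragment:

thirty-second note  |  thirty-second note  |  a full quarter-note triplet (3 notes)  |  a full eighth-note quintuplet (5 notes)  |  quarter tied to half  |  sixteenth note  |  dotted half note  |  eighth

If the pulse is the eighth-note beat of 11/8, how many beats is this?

One eighth-note beat = 4 thirty-second notes.
Express everything in thirty-second notes: thirty-second note = 1; thirty-second note = 1; a full quarter-note triplet (3 notes) (three triplet quarters span one half) = 16; a full eighth-note quintuplet (5 notes) (five quintuplet eighths span one half) = 16; quarter tied to half (quarter + half) = 24; sixteenth note = 2; dotted half note = 24; eighth = 4.
Sum: 1 + 1 + 16 + 16 + 24 + 2 + 24 + 4 = 88.
88 ÷ 4 = 22 beats.

22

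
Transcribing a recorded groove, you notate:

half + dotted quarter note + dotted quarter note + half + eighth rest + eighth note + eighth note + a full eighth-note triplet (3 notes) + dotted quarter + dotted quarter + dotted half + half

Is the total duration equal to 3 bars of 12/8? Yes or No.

One bar of 12/8 = 12 eighth notes, so 3 bars = 36.
Each duration in eighth notes: half = 4; dotted quarter note = 3; dotted quarter note = 3; half = 4; eighth rest = 1; eighth note = 1; eighth note = 1; a full eighth-note triplet (3 notes) (three triplet eighths span one quarter) = 2; dotted quarter = 3; dotted quarter = 3; dotted half = 6; half = 4.
Altogether 4 + 3 + 3 + 4 + 1 + 1 + 1 + 2 + 3 + 3 + 6 + 4 = 35.
35 falls short of 36, so the answer is No.

No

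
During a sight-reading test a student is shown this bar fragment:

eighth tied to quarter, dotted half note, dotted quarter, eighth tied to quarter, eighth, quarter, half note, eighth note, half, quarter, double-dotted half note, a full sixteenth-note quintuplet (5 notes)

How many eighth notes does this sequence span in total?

Express everything in eighth notes: eighth tied to quarter (eighth + quarter) = 3; dotted half note = 6; dotted quarter = 3; eighth tied to quarter (eighth + quarter) = 3; eighth = 1; quarter = 2; half note = 4; eighth note = 1; half = 4; quarter = 2; double-dotted half note = 7; a full sixteenth-note quintuplet (5 notes) (five quintuplet sixteenths span one quarter) = 2.
Adding: 3 + 6 + 3 + 3 + 1 + 2 + 4 + 1 + 4 + 2 + 7 + 2 = 38 eighth notes.

38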